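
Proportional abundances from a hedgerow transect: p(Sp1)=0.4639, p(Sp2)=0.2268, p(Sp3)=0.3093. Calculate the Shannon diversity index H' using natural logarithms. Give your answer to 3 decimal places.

Each pᵢ ln pᵢ term (working shown to 5 dp, full precision carried): 0.4639×(-0.76809)=-0.35632, 0.2268×(-1.48369)=-0.33650, 0.3093×(-1.17344)=-0.36295.
Sum = -1.05576, so H' = 1.056.

1.056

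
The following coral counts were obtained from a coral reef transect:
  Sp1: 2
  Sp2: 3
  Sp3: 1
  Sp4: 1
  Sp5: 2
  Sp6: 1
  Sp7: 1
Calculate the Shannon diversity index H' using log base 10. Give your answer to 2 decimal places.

Total N = 2+3+1+1+2+1+1 = 11, so the proportions are 0.1818, 0.2727, 0.0909, 0.0909, 0.1818, 0.0909, 0.0909 (working shown to 4 dp, full precision carried).
Each pᵢ log₁₀ pᵢ term: 0.1818×(-0.7404)=-0.1346, 0.2727×(-0.5643)=-0.1539, 0.0909×(-1.0414)=-0.0947, 0.0909×(-1.0414)=-0.0947, 0.1818×(-0.7404)=-0.1346, 0.0909×(-1.0414)=-0.0947, 0.0909×(-1.0414)=-0.0947.
Sum = -0.8018, so H' = 0.80.

0.80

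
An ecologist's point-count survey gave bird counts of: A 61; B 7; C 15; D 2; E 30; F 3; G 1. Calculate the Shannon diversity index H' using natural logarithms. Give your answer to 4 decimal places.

Total N = 61+7+15+2+30+3+1 = 119, so the proportions are 0.512605, 0.058824, 0.12605, 0.016807, 0.252101, 0.02521, 0.008403 (working shown to 6 dp, full precision carried).
Each pᵢ ln pᵢ term: 0.512605×(-0.668250)=-0.342548, 0.058824×(-2.833213)=-0.166660, 0.12605×(-2.071073)=-0.261060, 0.016807×(-4.085976)=-0.068672, 0.252101×(-1.377926)=-0.347376, 0.02521×(-3.680511)=-0.092786, 0.008403×(-4.779123)=-0.040161.
Sum = -1.319262, so H' = 1.3193.

1.3193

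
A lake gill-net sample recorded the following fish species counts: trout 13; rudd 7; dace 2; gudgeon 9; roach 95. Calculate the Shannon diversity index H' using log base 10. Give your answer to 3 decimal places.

Total N = 13+7+2+9+95 = 126, so the proportions are 0.10317, 0.05556, 0.01587, 0.07143, 0.75397 (working shown to 5 dp, full precision carried).
Each pᵢ log₁₀ pᵢ term: 0.10317×(-0.98643)=-0.10177, 0.05556×(-1.25527)=-0.06974, 0.01587×(-1.79934)=-0.02856, 0.07143×(-1.14613)=-0.08187, 0.75397×(-0.12265)=-0.09247.
Sum = -0.37441, so H' = 0.374.

0.374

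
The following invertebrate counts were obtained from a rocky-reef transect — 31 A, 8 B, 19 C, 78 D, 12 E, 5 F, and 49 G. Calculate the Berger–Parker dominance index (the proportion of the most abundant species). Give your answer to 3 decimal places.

0.386

Total N = 31+8+19+78+12+5+49 = 202, so the proportions are 0.15347, 0.0396, 0.09406, 0.38614, 0.05941, 0.02475, 0.24257 (working shown to 5 dp, full precision carried).
The largest proportion is 0.38614, i.e. d = 0.386 to 3 decimal places.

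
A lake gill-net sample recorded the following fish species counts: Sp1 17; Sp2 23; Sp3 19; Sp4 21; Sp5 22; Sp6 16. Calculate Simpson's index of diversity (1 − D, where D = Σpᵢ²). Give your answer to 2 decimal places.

0.83

Total N = 17+23+19+21+22+16 = 118, so the proportions are 0.1441, 0.1949, 0.161, 0.178, 0.1864, 0.1356 (working shown to 4 dp, full precision carried).
D = 0.1441² + 0.1949² + 0.161² + 0.178² + 0.1864² + 0.1356² = 0.0208 + 0.0380 + 0.0259 + 0.0317 + 0.0348 + 0.0184 = 0.1695.
So 1 − D = 0.8305, i.e. 0.83 to 2 decimal places.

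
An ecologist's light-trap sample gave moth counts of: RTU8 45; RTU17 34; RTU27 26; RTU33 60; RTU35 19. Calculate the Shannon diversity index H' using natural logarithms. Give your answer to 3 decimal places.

Total N = 45+34+26+60+19 = 184, so the proportions are 0.24457, 0.18478, 0.1413, 0.32609, 0.10326 (working shown to 5 dp, full precision carried).
Each pᵢ ln pᵢ term: 0.24457×(-1.40827)=-0.34441, 0.18478×(-1.68858)=-0.31202, 0.1413×(-1.95684)=-0.27651, 0.32609×(-1.12059)=-0.36541, 0.10326×(-2.27050)=-0.23445.
Sum = -1.53281, so H' = 1.533.

1.533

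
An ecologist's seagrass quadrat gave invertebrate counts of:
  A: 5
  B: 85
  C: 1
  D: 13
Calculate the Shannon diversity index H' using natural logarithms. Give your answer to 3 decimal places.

0.615

Total N = 5+85+1+13 = 104, so the proportions are 0.04808, 0.81731, 0.00962, 0.125 (working shown to 5 dp, full precision carried).
Each pᵢ ln pᵢ term: 0.04808×(-3.03495)=-0.14591, 0.81731×(-0.20174)=-0.16488, 0.00962×(-4.64439)=-0.04466, 0.125×(-2.07944)=-0.25993.
Sum = -0.61538, so H' = 0.615.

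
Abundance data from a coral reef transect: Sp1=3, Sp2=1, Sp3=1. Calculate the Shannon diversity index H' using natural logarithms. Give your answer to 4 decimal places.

0.9503

Total N = 3+1+1 = 5, so the proportions are 0.6, 0.2, 0.2 (working shown to 6 dp, full precision carried).
Each pᵢ ln pᵢ term: 0.6×(-0.510826)=-0.306495, 0.2×(-1.609438)=-0.321888, 0.2×(-1.609438)=-0.321888.
Sum = -0.950271, so H' = 0.9503.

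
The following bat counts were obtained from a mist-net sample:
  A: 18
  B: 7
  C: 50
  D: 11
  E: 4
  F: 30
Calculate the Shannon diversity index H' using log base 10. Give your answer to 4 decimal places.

Total N = 18+7+50+11+4+30 = 120, so the proportions are 0.15, 0.058333, 0.416667, 0.091667, 0.033333, 0.25 (working shown to 6 dp, full precision carried).
Each pᵢ log₁₀ pᵢ term: 0.15×(-0.823909)=-0.123586, 0.058333×(-1.234083)=-0.071988, 0.416667×(-0.380211)=-0.158421, 0.091667×(-1.037789)=-0.095131, 0.033333×(-1.477121)=-0.049237, 0.25×(-0.602060)=-0.150515.
Sum = -0.648879, so H' = 0.6489.

0.6489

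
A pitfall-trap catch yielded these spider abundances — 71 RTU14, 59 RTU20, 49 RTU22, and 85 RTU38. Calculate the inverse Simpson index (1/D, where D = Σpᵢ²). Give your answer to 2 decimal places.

3.84

Total N = 71+59+49+85 = 264, so the proportions are 0.268939, 0.223485, 0.185606, 0.32197 (working shown to 6 dp, full precision carried).
D = 0.268939² + 0.223485² + 0.185606² + 0.32197² = 0.072328 + 0.049945 + 0.034450 + 0.103664 = 0.260388.
So 1/D = 3.8404, i.e. 3.84 to 2 decimal places.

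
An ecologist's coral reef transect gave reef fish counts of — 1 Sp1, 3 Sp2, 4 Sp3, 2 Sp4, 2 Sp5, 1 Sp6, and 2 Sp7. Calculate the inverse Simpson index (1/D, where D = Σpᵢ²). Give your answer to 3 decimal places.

Total N = 1+3+4+2+2+1+2 = 15, so the proportions are 0.0666667, 0.2, 0.2666667, 0.1333333, 0.1333333, 0.0666667, 0.1333333 (working shown to 7 dp, full precision carried).
D = 0.0666667² + 0.2² + 0.2666667² + 0.1333333² + 0.1333333² + 0.0666667² + 0.1333333² = 0.0044444 + 0.0400000 + 0.0711111 + 0.0177778 + 0.0177778 + 0.0044444 + 0.0177778 = 0.1733333.
So 1/D = 5.76923, i.e. 5.769 to 3 decimal places.

5.769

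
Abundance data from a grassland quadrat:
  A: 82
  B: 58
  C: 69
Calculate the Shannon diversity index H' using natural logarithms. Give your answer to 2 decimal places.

1.09

Total N = 82+58+69 = 209, so the proportions are 0.3923, 0.2775, 0.3301 (working shown to 4 dp, full precision carried).
Each pᵢ ln pᵢ term: 0.3923×(-0.9356)=-0.3671, 0.2775×(-1.2819)=-0.3557, 0.3301×(-1.1082)=-0.3659.
Sum = -1.0887, so H' = 1.09.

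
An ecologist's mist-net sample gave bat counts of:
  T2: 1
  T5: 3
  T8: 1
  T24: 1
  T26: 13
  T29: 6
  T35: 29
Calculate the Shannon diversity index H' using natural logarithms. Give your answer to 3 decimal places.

Total N = 1+3+1+1+13+6+29 = 54, so the proportions are 0.01852, 0.05556, 0.01852, 0.01852, 0.24074, 0.11111, 0.53704 (working shown to 5 dp, full precision carried).
Each pᵢ ln pᵢ term: 0.01852×(-3.98898)=-0.07387, 0.05556×(-2.89037)=-0.16058, 0.01852×(-3.98898)=-0.07387, 0.01852×(-3.98898)=-0.07387, 0.24074×(-1.42403)=-0.34282, 0.11111×(-2.19722)=-0.24414, 0.53704×(-0.62169)=-0.33387.
Sum = -1.30302, so H' = 1.303.

1.303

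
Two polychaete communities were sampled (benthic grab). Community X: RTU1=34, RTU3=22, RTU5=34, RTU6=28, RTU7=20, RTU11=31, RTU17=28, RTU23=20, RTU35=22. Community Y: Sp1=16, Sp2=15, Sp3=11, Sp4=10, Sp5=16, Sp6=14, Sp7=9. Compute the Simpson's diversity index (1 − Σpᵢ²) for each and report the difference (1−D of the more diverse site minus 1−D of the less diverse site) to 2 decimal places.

0.03

Community X: N=239, proportions 0.1423, 0.0921, 0.1423, 0.1172, 0.0837, 0.1297, 0.1172, 0.0837, 0.0921, giving 1−D = 0.8843 (working shown to 4 dp, full precision carried).
Community Y: N=91, proportions 0.1758, 0.1648, 0.1209, 0.1099, 0.1758, 0.1538, 0.0989, giving 1−D = 0.8509.
Difference = |0.8843 − 0.8509| = 0.0334, i.e. 0.03 to 2 decimal places.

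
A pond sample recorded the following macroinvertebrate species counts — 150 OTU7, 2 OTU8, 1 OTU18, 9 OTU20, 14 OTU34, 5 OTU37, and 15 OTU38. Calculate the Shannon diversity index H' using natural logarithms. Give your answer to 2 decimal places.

0.90

Total N = 150+2+1+9+14+5+15 = 196, so the proportions are 0.7653, 0.0102, 0.0051, 0.0459, 0.0714, 0.0255, 0.0765 (working shown to 4 dp, full precision carried).
Each pᵢ ln pᵢ term: 0.7653×(-0.2675)=-0.2047, 0.0102×(-4.5850)=-0.0468, 0.0051×(-5.2781)=-0.0269, 0.0459×(-3.0809)=-0.1415, 0.0714×(-2.6391)=-0.1885, 0.0255×(-3.6687)=-0.0936, 0.0765×(-2.5701)=-0.1967.
Sum = -0.8987, so H' = 0.90.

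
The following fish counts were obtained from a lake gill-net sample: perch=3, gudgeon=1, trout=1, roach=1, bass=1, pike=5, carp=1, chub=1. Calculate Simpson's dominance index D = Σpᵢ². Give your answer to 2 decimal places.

0.20

Total N = 3+1+1+1+1+5+1+1 = 14, so the proportions are 0.2143, 0.0714, 0.0714, 0.0714, 0.0714, 0.3571, 0.0714, 0.0714 (working shown to 4 dp, full precision carried).
D = 0.2143² + 0.0714² + 0.0714² + 0.0714² + 0.0714² + 0.3571² + 0.0714² + 0.0714² = 0.0459 + 0.0051 + 0.0051 + 0.0051 + 0.0051 + 0.1276 + 0.0051 + 0.0051 = 0.2041.
To 2 decimal places, D = 0.20.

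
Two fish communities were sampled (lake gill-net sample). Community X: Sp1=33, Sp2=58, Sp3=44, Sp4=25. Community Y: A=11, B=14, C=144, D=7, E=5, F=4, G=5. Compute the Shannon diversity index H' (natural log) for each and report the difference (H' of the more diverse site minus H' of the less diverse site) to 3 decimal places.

0.377

Community X: N=160, proportions 0.20625, 0.3625, 0.275, 0.15625, giving H' = 1.3385070 (working shown to 7 dp, full precision carried).
Community Y: N=190, proportions 0.0578947, 0.0736842, 0.7578947, 0.0368421, 0.0263158, 0.0210526, 0.0263158, giving H' = 0.9615625.
Difference = |1.3385070 − 0.9615625| = 0.3769445, i.e. 0.377 to 3 decimal places.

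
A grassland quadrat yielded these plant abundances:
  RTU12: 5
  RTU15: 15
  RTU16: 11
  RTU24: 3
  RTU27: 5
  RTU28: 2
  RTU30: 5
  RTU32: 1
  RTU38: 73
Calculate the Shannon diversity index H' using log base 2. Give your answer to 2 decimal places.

Total N = 5+15+11+3+5+2+5+1+73 = 120, so the proportions are 0.0417, 0.125, 0.0917, 0.025, 0.0417, 0.0167, 0.0417, 0.0083, 0.6083 (working shown to 4 dp, full precision carried).
Each pᵢ log₂ pᵢ term: 0.0417×(-4.5850)=-0.1910, 0.125×(-3.0000)=-0.3750, 0.0917×(-3.4475)=-0.3160, 0.025×(-5.3219)=-0.1330, 0.0417×(-4.5850)=-0.1910, 0.0167×(-5.9069)=-0.0984, 0.0417×(-4.5850)=-0.1910, 0.0083×(-6.9069)=-0.0576, 0.6083×(-0.7171)=-0.4362.
Sum = -1.9894, so H' = 1.99.

1.99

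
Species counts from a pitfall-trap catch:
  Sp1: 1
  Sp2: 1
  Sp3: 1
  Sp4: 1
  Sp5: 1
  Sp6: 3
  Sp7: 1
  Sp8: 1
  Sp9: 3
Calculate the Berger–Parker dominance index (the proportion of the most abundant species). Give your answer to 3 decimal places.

0.231

Total N = 1+1+1+1+1+3+1+1+3 = 13, so the proportions are 0.07692, 0.07692, 0.07692, 0.07692, 0.07692, 0.23077, 0.07692, 0.07692, 0.23077 (working shown to 5 dp, full precision carried).
The largest proportion is 0.23077, i.e. d = 0.231 to 3 decimal places.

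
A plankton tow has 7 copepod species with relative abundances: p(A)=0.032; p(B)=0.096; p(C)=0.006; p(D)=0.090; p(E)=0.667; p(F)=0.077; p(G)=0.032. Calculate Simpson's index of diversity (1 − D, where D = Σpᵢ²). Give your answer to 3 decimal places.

0.530

D = 0.032² + 0.096² + 0.006² + 0.09² + 0.667² + 0.077² + 0.032² = 0.00102 + 0.00922 + 0.00004 + 0.00810 + 0.44489 + 0.00593 + 0.00102 = 0.47022 (working shown to 5 dp, full precision carried).
So 1 − D = 0.52978, i.e. 0.530 to 3 decimal places.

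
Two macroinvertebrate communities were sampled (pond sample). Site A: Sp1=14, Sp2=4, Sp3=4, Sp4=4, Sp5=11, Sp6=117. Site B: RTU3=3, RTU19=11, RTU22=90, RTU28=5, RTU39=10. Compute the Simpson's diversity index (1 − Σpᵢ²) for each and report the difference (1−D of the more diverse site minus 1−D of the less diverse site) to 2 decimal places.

0.00

Site A: N=154, proportions 0.0909, 0.026, 0.026, 0.026, 0.0714, 0.7597, giving 1−D = 0.4074 (working shown to 4 dp, full precision carried).
Site B: N=119, proportions 0.0252, 0.0924, 0.7563, 0.042, 0.084, giving 1−D = 0.4100.
Difference = |0.4074 − 0.4100| = 0.0026, i.e. 0.00 to 2 decimal places.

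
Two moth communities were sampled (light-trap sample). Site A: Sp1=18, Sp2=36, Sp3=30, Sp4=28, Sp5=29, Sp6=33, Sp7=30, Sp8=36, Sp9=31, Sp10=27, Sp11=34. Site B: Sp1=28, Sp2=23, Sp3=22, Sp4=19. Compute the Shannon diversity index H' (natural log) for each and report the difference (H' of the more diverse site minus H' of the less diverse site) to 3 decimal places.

Site A: N=332, proportions 0.05422, 0.10843, 0.09036, 0.08434, 0.08735, 0.0994, 0.09036, 0.10843, 0.09337, 0.08133, 0.10241, giving H' = 2.38409 (working shown to 5 dp, full precision carried).
Site B: N=92, proportions 0.30435, 0.25, 0.23913, 0.20652, giving H' = 1.37651.
Difference = |2.38409 − 1.37651| = 1.00758, i.e. 1.008 to 3 decimal places.

1.008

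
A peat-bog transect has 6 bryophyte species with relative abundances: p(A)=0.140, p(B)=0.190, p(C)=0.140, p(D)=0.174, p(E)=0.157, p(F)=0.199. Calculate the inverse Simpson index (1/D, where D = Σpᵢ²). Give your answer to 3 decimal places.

D = 0.14² + 0.19² + 0.14² + 0.174² + 0.157² + 0.199² = 0.0196000 + 0.0361000 + 0.0196000 + 0.0302760 + 0.0246490 + 0.0396010 = 0.1698260 (working shown to 7 dp, full precision carried).
So 1/D = 5.88838, i.e. 5.888 to 3 decimal places.

5.888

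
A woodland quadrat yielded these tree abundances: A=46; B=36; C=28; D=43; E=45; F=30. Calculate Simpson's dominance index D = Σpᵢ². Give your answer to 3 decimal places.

Total N = 46+36+28+43+45+30 = 228, so the proportions are 0.20175, 0.15789, 0.12281, 0.1886, 0.19737, 0.13158 (working shown to 5 dp, full precision carried).
D = 0.20175² + 0.15789² + 0.12281² + 0.1886² + 0.19737² + 0.13158² = 0.04070 + 0.02493 + 0.01508 + 0.03557 + 0.03895 + 0.01731 = 0.17255.
To 3 decimal places, D = 0.173.

0.173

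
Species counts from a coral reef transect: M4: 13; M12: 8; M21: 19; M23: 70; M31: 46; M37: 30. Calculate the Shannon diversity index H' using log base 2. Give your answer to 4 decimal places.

Total N = 13+8+19+70+46+30 = 186, so the proportions are 0.069892, 0.043011, 0.102151, 0.376344, 0.247312, 0.16129 (working shown to 6 dp, full precision carried).
Each pᵢ log₂ pᵢ term: 0.069892×(-3.838719)=-0.268298, 0.043011×(-4.539159)=-0.195233, 0.102151×(-3.291231)=-0.336201, 0.376344×(-1.409876)=-0.530598, 0.247312×(-2.015597)=-0.498481, 0.16129×(-2.632268)=-0.424559.
Sum = -2.253370, so H' = 2.2534.

2.2534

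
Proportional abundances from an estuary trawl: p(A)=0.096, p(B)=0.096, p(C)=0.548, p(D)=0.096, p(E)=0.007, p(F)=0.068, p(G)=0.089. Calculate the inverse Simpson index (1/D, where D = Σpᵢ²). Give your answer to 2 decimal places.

2.94

D = 0.096² + 0.096² + 0.548² + 0.096² + 0.007² + 0.068² + 0.089² = 0.00922 + 0.00922 + 0.30030 + 0.00922 + 0.00005 + 0.00462 + 0.00792 = 0.34055 (working shown to 5 dp, full precision carried).
So 1/D = 2.9365, i.e. 2.94 to 2 decimal places.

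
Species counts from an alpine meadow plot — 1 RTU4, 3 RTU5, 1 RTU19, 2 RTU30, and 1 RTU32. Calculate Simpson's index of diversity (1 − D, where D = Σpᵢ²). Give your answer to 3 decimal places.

0.750

Total N = 1+3+1+2+1 = 8, so the proportions are 0.125, 0.375, 0.125, 0.25, 0.125 (working shown to 5 dp, full precision carried).
D = 0.125² + 0.375² + 0.125² + 0.25² + 0.125² = 0.01562 + 0.14062 + 0.01562 + 0.06250 + 0.01562 = 0.25000.
So 1 − D = 0.75000, i.e. 0.750 to 3 decimal places.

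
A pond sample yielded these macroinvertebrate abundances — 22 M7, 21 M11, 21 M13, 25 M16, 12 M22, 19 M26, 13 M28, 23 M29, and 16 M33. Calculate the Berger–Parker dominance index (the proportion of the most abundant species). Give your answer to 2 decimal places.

Total N = 22+21+21+25+12+19+13+23+16 = 172, so the proportions are 0.1279, 0.1221, 0.1221, 0.1453, 0.0698, 0.1105, 0.0756, 0.1337, 0.093 (working shown to 4 dp, full precision carried).
The largest proportion is 0.1453, i.e. d = 0.15 to 2 decimal places.

0.15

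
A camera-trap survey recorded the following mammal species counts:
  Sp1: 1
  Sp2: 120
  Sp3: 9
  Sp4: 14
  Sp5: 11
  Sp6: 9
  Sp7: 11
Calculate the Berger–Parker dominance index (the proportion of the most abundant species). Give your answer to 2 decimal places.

0.69

Total N = 1+120+9+14+11+9+11 = 175, so the proportions are 0.0057, 0.6857, 0.0514, 0.08, 0.0629, 0.0514, 0.0629 (working shown to 4 dp, full precision carried).
The largest proportion is 0.6857, i.e. d = 0.69 to 2 decimal places.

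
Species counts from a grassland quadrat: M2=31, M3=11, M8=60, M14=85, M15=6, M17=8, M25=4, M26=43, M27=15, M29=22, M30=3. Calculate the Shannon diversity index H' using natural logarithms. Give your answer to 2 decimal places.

Total N = 31+11+60+85+6+8+4+43+15+22+3 = 288, so the proportions are 0.1076, 0.0382, 0.2083, 0.2951, 0.0208, 0.0278, 0.0139, 0.1493, 0.0521, 0.0764, 0.0104 (working shown to 4 dp, full precision carried).
Each pᵢ ln pᵢ term: 0.1076×(-2.2290)=-0.2399, 0.0382×(-3.2651)=-0.1247, 0.2083×(-1.5686)=-0.3268, 0.2951×(-1.2203)=-0.3602, 0.0208×(-3.8712)=-0.0807, 0.0278×(-3.5835)=-0.0995, 0.0139×(-4.2767)=-0.0594, 0.1493×(-1.9018)=-0.2839, 0.0521×(-2.9549)=-0.1539, 0.0764×(-2.5719)=-0.1965, 0.0104×(-4.5643)=-0.0475.
Sum = -1.9730, so H' = 1.97.

1.97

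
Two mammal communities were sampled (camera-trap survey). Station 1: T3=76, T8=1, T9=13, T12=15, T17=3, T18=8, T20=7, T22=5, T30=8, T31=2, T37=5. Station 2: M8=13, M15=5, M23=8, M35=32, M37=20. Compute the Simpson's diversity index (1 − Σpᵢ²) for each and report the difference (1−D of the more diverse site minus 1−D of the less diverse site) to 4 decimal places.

0.0370

Station 1: N=143, proportions 0.531469, 0.006993, 0.090909, 0.104895, 0.020979, 0.055944, 0.048951, 0.034965, 0.055944, 0.013986, 0.034965, giving 1−D = 0.686488 (working shown to 6 dp, full precision carried).
Station 2: N=78, proportions 0.166667, 0.064103, 0.102564, 0.410256, 0.25641, giving 1−D = 0.723537.
Difference = |0.686488 − 0.723537| = 0.037049, i.e. 0.0370 to 4 decimal places.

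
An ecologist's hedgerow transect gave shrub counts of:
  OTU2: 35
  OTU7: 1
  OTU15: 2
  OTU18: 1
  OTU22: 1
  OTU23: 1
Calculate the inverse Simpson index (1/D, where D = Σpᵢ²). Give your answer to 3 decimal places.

Total N = 35+1+2+1+1+1 = 41, so the proportions are 0.853659, 0.02439, 0.04878, 0.02439, 0.02439, 0.02439 (working shown to 6 dp, full precision carried).
D = 0.853659² + 0.02439² + 0.04878² + 0.02439² + 0.02439² + 0.02439² = 0.728733 + 0.000595 + 0.002380 + 0.000595 + 0.000595 + 0.000595 = 0.733492.
So 1/D = 1.36334, i.e. 1.363 to 3 decimal places.

1.363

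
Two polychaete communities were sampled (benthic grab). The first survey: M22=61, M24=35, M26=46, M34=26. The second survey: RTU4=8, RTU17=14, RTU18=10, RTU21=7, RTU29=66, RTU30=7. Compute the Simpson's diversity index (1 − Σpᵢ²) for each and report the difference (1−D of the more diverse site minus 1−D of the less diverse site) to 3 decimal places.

The first survey: N=168, proportions 0.3631, 0.20833, 0.27381, 0.15476, giving 1−D = 0.72584 (working shown to 5 dp, full precision carried).
The second survey: N=112, proportions 0.07143, 0.125, 0.08929, 0.0625, 0.58929, 0.0625, giving 1−D = 0.61623.
Difference = |0.72584 − 0.61623| = 0.10961, i.e. 0.110 to 3 decimal places.

0.110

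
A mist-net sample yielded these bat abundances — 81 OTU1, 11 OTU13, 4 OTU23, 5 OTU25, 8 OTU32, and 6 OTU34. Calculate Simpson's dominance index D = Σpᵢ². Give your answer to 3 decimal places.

0.516

Total N = 81+11+4+5+8+6 = 115, so the proportions are 0.70435, 0.09565, 0.03478, 0.04348, 0.06957, 0.05217 (working shown to 5 dp, full precision carried).
D = 0.70435² + 0.09565² + 0.03478² + 0.04348² + 0.06957² + 0.05217² = 0.49611 + 0.00915 + 0.00121 + 0.00189 + 0.00484 + 0.00272 = 0.51592.
To 3 decimal places, D = 0.516.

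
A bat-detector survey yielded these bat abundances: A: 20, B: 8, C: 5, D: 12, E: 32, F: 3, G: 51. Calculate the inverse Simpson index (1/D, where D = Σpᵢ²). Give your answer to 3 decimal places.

Total N = 20+8+5+12+32+3+51 = 131, so the proportions are 0.1526718, 0.0610687, 0.0381679, 0.0916031, 0.2442748, 0.0229008, 0.389313 (working shown to 7 dp, full precision carried).
D = 0.1526718² + 0.0610687² + 0.0381679² + 0.0916031² + 0.2442748² + 0.0229008² + 0.389313² = 0.0233087 + 0.0037294 + 0.0014568 + 0.0083911 + 0.0596702 + 0.0005244 + 0.1515646 = 0.2486452.
So 1/D = 4.02180, i.e. 4.022 to 3 decimal places.

4.022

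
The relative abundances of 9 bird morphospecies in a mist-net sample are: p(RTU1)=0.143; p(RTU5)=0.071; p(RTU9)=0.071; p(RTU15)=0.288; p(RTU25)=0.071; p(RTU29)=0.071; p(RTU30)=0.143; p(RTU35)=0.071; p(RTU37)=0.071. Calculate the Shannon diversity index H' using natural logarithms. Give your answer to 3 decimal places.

2.042

Each pᵢ ln pᵢ term (working shown to 5 dp, full precision carried): 0.143×(-1.94491)=-0.27812, 0.071×(-2.64508)=-0.18780, 0.071×(-2.64508)=-0.18780, 0.288×(-1.24479)=-0.35850, 0.071×(-2.64508)=-0.18780, 0.071×(-2.64508)=-0.18780, 0.143×(-1.94491)=-0.27812, 0.071×(-2.64508)=-0.18780, 0.071×(-2.64508)=-0.18780.
Sum = -2.04155, so H' = 2.042.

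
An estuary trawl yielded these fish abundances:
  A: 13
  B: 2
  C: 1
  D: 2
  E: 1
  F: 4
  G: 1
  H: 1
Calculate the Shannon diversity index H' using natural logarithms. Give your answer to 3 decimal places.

Total N = 13+2+1+2+1+4+1+1 = 25, so the proportions are 0.52, 0.08, 0.04, 0.08, 0.04, 0.16, 0.04, 0.04 (working shown to 5 dp, full precision carried).
Each pᵢ ln pᵢ term: 0.52×(-0.65393)=-0.34004, 0.08×(-2.52573)=-0.20206, 0.04×(-3.21888)=-0.12876, 0.08×(-2.52573)=-0.20206, 0.04×(-3.21888)=-0.12876, 0.16×(-1.83258)=-0.29321, 0.04×(-3.21888)=-0.12876, 0.04×(-3.21888)=-0.12876.
Sum = -1.55239, so H' = 1.552.

1.552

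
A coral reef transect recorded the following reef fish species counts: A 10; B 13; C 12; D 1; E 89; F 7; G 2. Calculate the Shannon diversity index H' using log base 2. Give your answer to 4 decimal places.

Total N = 10+13+12+1+89+7+2 = 134, so the proportions are 0.074627, 0.097015, 0.089552, 0.007463, 0.664179, 0.052239, 0.014925 (working shown to 6 dp, full precision carried).
Each pᵢ log₂ pᵢ term: 0.074627×(-3.744161)=-0.279415, 0.097015×(-3.365649)=-0.326518, 0.089552×(-3.481127)=-0.311743, 0.007463×(-7.066089)=-0.052732, 0.664179×(-0.590356)=-0.392102, 0.052239×(-4.258734)=-0.222471, 0.014925×(-6.066089)=-0.090539.
Sum = -1.675520, so H' = 1.6755.

1.6755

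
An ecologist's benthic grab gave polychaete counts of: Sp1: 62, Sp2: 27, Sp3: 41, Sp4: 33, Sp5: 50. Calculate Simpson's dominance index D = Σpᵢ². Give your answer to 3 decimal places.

Total N = 62+27+41+33+50 = 213, so the proportions are 0.29108, 0.12676, 0.19249, 0.15493, 0.23474 (working shown to 5 dp, full precision carried).
D = 0.29108² + 0.12676² + 0.19249² + 0.15493² + 0.23474² = 0.08473 + 0.01607 + 0.03705 + 0.02400 + 0.05510 = 0.21695.
To 3 decimal places, D = 0.217.

0.217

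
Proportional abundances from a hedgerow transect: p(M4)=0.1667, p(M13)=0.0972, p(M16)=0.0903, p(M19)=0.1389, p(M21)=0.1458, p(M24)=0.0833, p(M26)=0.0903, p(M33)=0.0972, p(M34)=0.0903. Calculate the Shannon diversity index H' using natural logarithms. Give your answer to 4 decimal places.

Each pᵢ ln pᵢ term (working shown to 6 dp, full precision carried): 0.1667×(-1.791559)=-0.298653, 0.0972×(-2.330985)=-0.226572, 0.0903×(-2.404618)=-0.217137, 0.1389×(-1.974001)=-0.274189, 0.1458×(-1.925519)=-0.280741, 0.0833×(-2.485307)=-0.207026, 0.0903×(-2.404618)=-0.217137, 0.0972×(-2.330985)=-0.226572, 0.0903×(-2.404618)=-0.217137.
Sum = -2.165163, so H' = 2.1652.

2.1652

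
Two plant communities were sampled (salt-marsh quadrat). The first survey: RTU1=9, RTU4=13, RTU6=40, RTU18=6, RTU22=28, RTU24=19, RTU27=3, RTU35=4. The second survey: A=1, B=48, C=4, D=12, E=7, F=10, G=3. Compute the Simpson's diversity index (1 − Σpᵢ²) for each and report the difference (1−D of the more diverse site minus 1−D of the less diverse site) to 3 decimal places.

0.158

The first survey: N=122, proportions 0.07377, 0.10656, 0.32787, 0.04918, 0.22951, 0.15574, 0.02459, 0.03279, giving 1−D = 0.79468 (working shown to 5 dp, full precision carried).
The second survey: N=85, proportions 0.01176, 0.56471, 0.04706, 0.14118, 0.08235, 0.11765, 0.03529, giving 1−D = 0.63696.
Difference = |0.79468 − 0.63696| = 0.15772, i.e. 0.158 to 3 decimal places.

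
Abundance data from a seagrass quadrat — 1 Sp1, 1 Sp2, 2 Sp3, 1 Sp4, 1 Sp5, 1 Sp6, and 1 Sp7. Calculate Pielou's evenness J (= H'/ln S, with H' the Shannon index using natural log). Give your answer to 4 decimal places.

Total N = 1+1+2+1+1+1+1 = 8, so the proportions are 0.125, 0.125, 0.25, 0.125, 0.125, 0.125, 0.125 (working shown to 6 dp, full precision carried).
H' = −Σ pᵢ ln pᵢ = −((-0.259930) + (-0.259930) + (-0.346574) + (-0.259930) + (-0.259930) + (-0.259930) + (-0.259930)) = 1.906155.
With S = 7 species, ln S = 1.945910, so J = 1.906155/1.945910 = 0.979570, i.e. 0.9796 to 4 decimal places.

0.9796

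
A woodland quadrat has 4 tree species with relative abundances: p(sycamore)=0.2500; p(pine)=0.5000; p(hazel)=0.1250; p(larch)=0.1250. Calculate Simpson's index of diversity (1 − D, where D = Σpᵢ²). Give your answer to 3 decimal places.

0.656

D = 0.25² + 0.5² + 0.125² + 0.125² = 0.06250 + 0.25000 + 0.01562 + 0.01562 = 0.34375 (working shown to 5 dp, full precision carried).
So 1 − D = 0.65625, i.e. 0.656 to 3 decimal places.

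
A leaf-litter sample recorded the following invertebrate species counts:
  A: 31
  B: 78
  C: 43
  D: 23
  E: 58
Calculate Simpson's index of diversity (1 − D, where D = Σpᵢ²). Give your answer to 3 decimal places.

0.764

Total N = 31+78+43+23+58 = 233, so the proportions are 0.13305, 0.33476, 0.18455, 0.09871, 0.24893 (working shown to 5 dp, full precision carried).
D = 0.13305² + 0.33476² + 0.18455² + 0.09871² + 0.24893² = 0.01770 + 0.11207 + 0.03406 + 0.00974 + 0.06196 = 0.23554.
So 1 − D = 0.76446, i.e. 0.764 to 3 decimal places.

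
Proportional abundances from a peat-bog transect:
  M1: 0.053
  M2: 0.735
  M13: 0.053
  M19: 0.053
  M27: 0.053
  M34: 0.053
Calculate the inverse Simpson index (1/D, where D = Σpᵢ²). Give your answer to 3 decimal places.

D = 0.053² + 0.735² + 0.053² + 0.053² + 0.053² + 0.053² = 0.002809 + 0.540225 + 0.002809 + 0.002809 + 0.002809 + 0.002809 = 0.554270 (working shown to 6 dp, full precision carried).
So 1/D = 1.80417, i.e. 1.804 to 3 decimal places.

1.804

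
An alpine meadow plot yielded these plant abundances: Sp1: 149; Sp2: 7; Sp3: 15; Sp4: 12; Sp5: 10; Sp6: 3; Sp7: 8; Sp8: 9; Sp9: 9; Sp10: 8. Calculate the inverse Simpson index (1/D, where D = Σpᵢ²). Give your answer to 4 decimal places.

Total N = 149+7+15+12+10+3+8+9+9+8 = 230, so the proportions are 0.6478261, 0.0304348, 0.0652174, 0.0521739, 0.0434783, 0.0130435, 0.0347826, 0.0391304, 0.0391304, 0.0347826 (working shown to 7 dp, full precision carried).
D = 0.6478261² + 0.0304348² + 0.0652174² + 0.0521739² + 0.0434783² + 0.0130435² + 0.0347826² + 0.0391304² + 0.0391304² + 0.0347826² = 0.4196786 + 0.0009263 + 0.0042533 + 0.0027221 + 0.0018904 + 0.0001701 + 0.0012098 + 0.0015312 + 0.0015312 + 0.0012098 = 0.4351229.
So 1/D = 2.298201, i.e. 2.2982 to 4 decimal places.

2.2982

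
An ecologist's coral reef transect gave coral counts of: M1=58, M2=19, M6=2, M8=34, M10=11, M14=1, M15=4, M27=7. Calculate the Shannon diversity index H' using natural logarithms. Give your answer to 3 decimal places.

Total N = 58+19+2+34+11+1+4+7 = 136, so the proportions are 0.42647, 0.13971, 0.01471, 0.25, 0.08088, 0.00735, 0.02941, 0.05147 (working shown to 5 dp, full precision carried).
Each pᵢ ln pᵢ term: 0.42647×(-0.85221)=-0.36344, 0.13971×(-1.96822)=-0.27497, 0.01471×(-4.21951)=-0.06205, 0.25×(-1.38629)=-0.34657, 0.08088×(-2.51476)=-0.20340, 0.00735×(-4.91265)=-0.03612, 0.02941×(-3.52636)=-0.10372, 0.05147×(-2.96674)=-0.15270.
Sum = -1.54298, so H' = 1.543.

1.543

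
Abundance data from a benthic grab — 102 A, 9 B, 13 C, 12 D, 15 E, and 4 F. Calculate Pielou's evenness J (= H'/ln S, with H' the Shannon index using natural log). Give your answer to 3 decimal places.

0.651

Total N = 102+9+13+12+15+4 = 155, so the proportions are 0.65806, 0.05806, 0.08387, 0.07742, 0.09677, 0.02581 (working shown to 5 dp, full precision carried).
H' = −Σ pᵢ ln pᵢ = −((-0.27537) + (-0.16526) + (-0.20787) + (-0.19808) + (-0.22600) + (-0.09438)) = 1.16696.
With S = 6 species, ln S = 1.79176, so J = 1.16696/1.79176 = 0.65130, i.e. 0.651 to 3 decimal places.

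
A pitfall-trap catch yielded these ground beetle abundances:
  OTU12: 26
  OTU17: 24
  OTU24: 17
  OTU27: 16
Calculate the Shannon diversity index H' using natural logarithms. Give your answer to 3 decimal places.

1.365

Total N = 26+24+17+16 = 83, so the proportions are 0.31325, 0.28916, 0.20482, 0.19277 (working shown to 5 dp, full precision carried).
Each pᵢ ln pᵢ term: 0.31325×(-1.16074)=-0.36361, 0.28916×(-1.24079)=-0.35878, 0.20482×(-1.58563)=-0.32477, 0.19277×(-1.64625)=-0.31735.
Sum = -1.36451, so H' = 1.365.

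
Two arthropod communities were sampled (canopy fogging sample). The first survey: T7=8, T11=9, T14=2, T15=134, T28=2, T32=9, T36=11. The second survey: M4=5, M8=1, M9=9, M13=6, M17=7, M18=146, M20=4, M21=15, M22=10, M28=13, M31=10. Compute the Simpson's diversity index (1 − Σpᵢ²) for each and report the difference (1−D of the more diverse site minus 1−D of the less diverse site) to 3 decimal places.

The first survey: N=175, proportions 0.04571, 0.05143, 0.01143, 0.76571, 0.01143, 0.05143, 0.06286, giving 1−D = 0.40209 (working shown to 5 dp, full precision carried).
The second survey: N=226, proportions 0.02212, 0.00442, 0.03982, 0.02655, 0.03097, 0.64602, 0.0177, 0.06637, 0.04425, 0.05752, 0.04425, giving 1−D = 0.56696.
Difference = |0.40209 − 0.56696| = 0.16487, i.e. 0.165 to 3 decimal places.

0.165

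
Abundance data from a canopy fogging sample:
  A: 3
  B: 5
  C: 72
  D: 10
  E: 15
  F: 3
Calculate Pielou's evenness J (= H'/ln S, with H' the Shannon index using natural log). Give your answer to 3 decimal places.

Total N = 3+5+72+10+15+3 = 108, so the proportions are 0.02778, 0.0463, 0.66667, 0.09259, 0.13889, 0.02778 (working shown to 5 dp, full precision carried).
H' = −Σ pᵢ ln pᵢ = −((-0.09954) + (-0.14225) + (-0.27031) + (-0.22033) + (-0.27418) + (-0.09954)) = 1.10616.
With S = 6 species, ln S = 1.79176, so J = 1.10616/1.79176 = 0.61736, i.e. 0.617 to 3 decimal places.

0.617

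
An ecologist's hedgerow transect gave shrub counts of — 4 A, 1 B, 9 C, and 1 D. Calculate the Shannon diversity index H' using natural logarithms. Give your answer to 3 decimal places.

Total N = 4+1+9+1 = 15, so the proportions are 0.26667, 0.06667, 0.6, 0.06667 (working shown to 5 dp, full precision carried).
Each pᵢ ln pᵢ term: 0.26667×(-1.32176)=-0.35247, 0.06667×(-2.70805)=-0.18054, 0.6×(-0.51083)=-0.30650, 0.06667×(-2.70805)=-0.18054.
Sum = -1.02004, so H' = 1.020.

1.020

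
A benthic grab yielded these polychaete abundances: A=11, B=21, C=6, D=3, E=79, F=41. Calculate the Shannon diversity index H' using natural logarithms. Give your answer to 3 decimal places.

1.344

Total N = 11+21+6+3+79+41 = 161, so the proportions are 0.06832, 0.13043, 0.03727, 0.01863, 0.49068, 0.25466 (working shown to 5 dp, full precision carried).
Each pᵢ ln pᵢ term: 0.06832×(-2.68351)=-0.18335, 0.13043×(-2.03688)=-0.26568, 0.03727×(-3.28964)=-0.12260, 0.01863×(-3.98279)=-0.07421, 0.49068×(-0.71196)=-0.34935, 0.25466×(-1.36783)=-0.34833.
Sum = -1.34351, so H' = 1.344.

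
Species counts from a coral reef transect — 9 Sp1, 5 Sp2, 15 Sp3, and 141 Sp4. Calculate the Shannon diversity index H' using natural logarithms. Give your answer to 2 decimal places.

Total N = 9+5+15+141 = 170, so the proportions are 0.0529, 0.0294, 0.0882, 0.8294 (working shown to 4 dp, full precision carried).
Each pᵢ ln pᵢ term: 0.0529×(-2.9386)=-0.1556, 0.0294×(-3.5264)=-0.1037, 0.0882×(-2.4277)=-0.2142, 0.8294×(-0.1870)=-0.1551.
Sum = -0.6286, so H' = 0.63.

0.63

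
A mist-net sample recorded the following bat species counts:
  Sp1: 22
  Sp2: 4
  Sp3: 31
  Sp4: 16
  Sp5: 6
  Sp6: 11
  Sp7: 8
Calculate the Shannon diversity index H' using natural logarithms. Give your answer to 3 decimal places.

Total N = 22+4+31+16+6+11+8 = 98, so the proportions are 0.22449, 0.04082, 0.31633, 0.16327, 0.06122, 0.11224, 0.08163 (working shown to 5 dp, full precision carried).
Each pᵢ ln pᵢ term: 0.22449×(-1.49393)=-0.33537, 0.04082×(-3.19867)=-0.13056, 0.31633×(-1.15098)=-0.36409, 0.16327×(-1.81238)=-0.29590, 0.06122×(-2.79321)=-0.17101, 0.11224×(-2.18707)=-0.24549, 0.08163×(-2.50553)=-0.20453.
Sum = -1.74695, so H' = 1.747.

1.747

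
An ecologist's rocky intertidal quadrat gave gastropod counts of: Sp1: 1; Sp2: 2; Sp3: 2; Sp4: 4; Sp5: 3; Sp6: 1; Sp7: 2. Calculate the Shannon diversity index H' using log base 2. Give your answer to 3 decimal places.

Total N = 1+2+2+4+3+1+2 = 15, so the proportions are 0.06667, 0.13333, 0.13333, 0.26667, 0.2, 0.06667, 0.13333 (working shown to 5 dp, full precision carried).
Each pᵢ log₂ pᵢ term: 0.06667×(-3.90689)=-0.26046, 0.13333×(-2.90689)=-0.38759, 0.13333×(-2.90689)=-0.38759, 0.26667×(-1.90689)=-0.50850, 0.2×(-2.32193)=-0.46439, 0.06667×(-3.90689)=-0.26046, 0.13333×(-2.90689)=-0.38759.
Sum = -2.65656, so H' = 2.657.

2.657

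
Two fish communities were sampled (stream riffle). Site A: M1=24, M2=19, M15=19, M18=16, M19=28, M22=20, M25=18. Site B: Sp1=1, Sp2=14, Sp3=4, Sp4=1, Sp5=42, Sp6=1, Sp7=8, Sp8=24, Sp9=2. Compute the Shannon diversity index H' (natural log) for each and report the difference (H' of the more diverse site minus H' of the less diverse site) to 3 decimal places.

0.384

Site A: N=144, proportions 0.16667, 0.13194, 0.13194, 0.11111, 0.19444, 0.13889, 0.125, giving H' = 1.92977 (working shown to 5 dp, full precision carried).
Site B: N=97, proportions 0.01031, 0.14433, 0.04124, 0.01031, 0.43299, 0.01031, 0.08247, 0.24742, 0.02062, giving H' = 1.54616.
Difference = |1.92977 − 1.54616| = 0.38361, i.e. 0.384 to 3 decimal places.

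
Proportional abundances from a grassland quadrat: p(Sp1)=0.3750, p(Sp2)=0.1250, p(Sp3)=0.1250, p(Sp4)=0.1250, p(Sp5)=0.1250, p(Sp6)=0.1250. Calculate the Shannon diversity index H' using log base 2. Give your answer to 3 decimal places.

Each pᵢ log₂ pᵢ term (working shown to 5 dp, full precision carried): 0.375×(-1.41504)=-0.53064, 0.125×(-3.00000)=-0.37500, 0.125×(-3.00000)=-0.37500, 0.125×(-3.00000)=-0.37500, 0.125×(-3.00000)=-0.37500, 0.125×(-3.00000)=-0.37500.
Sum = -2.40564, so H' = 2.406.

2.406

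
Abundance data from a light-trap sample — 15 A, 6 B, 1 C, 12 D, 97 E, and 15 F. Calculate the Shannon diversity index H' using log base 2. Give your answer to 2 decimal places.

Total N = 15+6+1+12+97+15 = 146, so the proportions are 0.1027, 0.0411, 0.0068, 0.0822, 0.6644, 0.1027 (working shown to 4 dp, full precision carried).
Each pᵢ log₂ pᵢ term: 0.1027×(-3.2829)=-0.3373, 0.0411×(-4.6049)=-0.1892, 0.0068×(-7.1898)=-0.0492, 0.0822×(-3.6049)=-0.2963, 0.6644×(-0.5899)=-0.3919, 0.1027×(-3.2829)=-0.3373.
Sum = -1.6013, so H' = 1.60.

1.60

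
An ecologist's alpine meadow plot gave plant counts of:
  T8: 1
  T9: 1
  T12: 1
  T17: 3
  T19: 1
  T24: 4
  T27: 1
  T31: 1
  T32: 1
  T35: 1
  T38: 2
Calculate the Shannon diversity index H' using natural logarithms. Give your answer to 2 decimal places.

Total N = 1+1+1+3+1+4+1+1+1+1+2 = 17, so the proportions are 0.0588, 0.0588, 0.0588, 0.1765, 0.0588, 0.2353, 0.0588, 0.0588, 0.0588, 0.0588, 0.1176 (working shown to 4 dp, full precision carried).
Each pᵢ ln pᵢ term: 0.0588×(-2.8332)=-0.1667, 0.0588×(-2.8332)=-0.1667, 0.0588×(-2.8332)=-0.1667, 0.1765×(-1.7346)=-0.3061, 0.0588×(-2.8332)=-0.1667, 0.2353×(-1.4469)=-0.3405, 0.0588×(-2.8332)=-0.1667, 0.0588×(-2.8332)=-0.1667, 0.0588×(-2.8332)=-0.1667, 0.0588×(-2.8332)=-0.1667, 0.1176×(-2.1401)=-0.2518.
Sum = -2.2316, so H' = 2.23.

2.23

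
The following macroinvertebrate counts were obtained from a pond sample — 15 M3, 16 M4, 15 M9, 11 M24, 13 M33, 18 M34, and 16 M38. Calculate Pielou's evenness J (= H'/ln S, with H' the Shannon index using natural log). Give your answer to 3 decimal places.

0.995

Total N = 15+16+15+11+13+18+16 = 104, so the proportions are 0.14423, 0.15385, 0.14423, 0.10577, 0.125, 0.17308, 0.15385 (working shown to 5 dp, full precision carried).
H' = −Σ pᵢ ln pᵢ = −((-0.27928) + (-0.28797) + (-0.27928) + (-0.23761) + (-0.25993) + (-0.30358) + (-0.28797)) = 1.93562.
With S = 7 species, ln S = 1.94591, so J = 1.93562/1.94591 = 0.99471, i.e. 0.995 to 3 decimal places.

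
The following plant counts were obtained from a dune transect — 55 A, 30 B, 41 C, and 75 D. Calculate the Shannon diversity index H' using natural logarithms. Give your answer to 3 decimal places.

Total N = 55+30+41+75 = 201, so the proportions are 0.27363, 0.14925, 0.20398, 0.37313 (working shown to 5 dp, full precision carried).
Each pᵢ ln pᵢ term: 0.27363×(-1.29597)=-0.35462, 0.14925×(-1.90211)=-0.28390, 0.20398×(-1.58973)=-0.32427, 0.37313×(-0.98582)=-0.36784.
Sum = -1.33063, so H' = 1.331.

1.331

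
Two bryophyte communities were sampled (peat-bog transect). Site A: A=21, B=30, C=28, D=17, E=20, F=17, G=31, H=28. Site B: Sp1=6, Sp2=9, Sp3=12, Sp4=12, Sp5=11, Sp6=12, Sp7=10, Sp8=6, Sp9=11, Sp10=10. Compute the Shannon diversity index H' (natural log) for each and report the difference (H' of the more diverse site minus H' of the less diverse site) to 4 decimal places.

0.2236

Site A: N=192, proportions 0.109375, 0.15625, 0.145833, 0.088542, 0.104167, 0.088542, 0.161458, 0.145833, giving H' = 2.052954 (working shown to 6 dp, full precision carried).
Site B: N=99, proportions 0.060606, 0.090909, 0.121212, 0.121212, 0.111111, 0.121212, 0.10101, 0.060606, 0.111111, 0.10101, giving H' = 2.276552.
Difference = |2.052954 − 2.276552| = 0.223598, i.e. 0.2236 to 4 decimal places.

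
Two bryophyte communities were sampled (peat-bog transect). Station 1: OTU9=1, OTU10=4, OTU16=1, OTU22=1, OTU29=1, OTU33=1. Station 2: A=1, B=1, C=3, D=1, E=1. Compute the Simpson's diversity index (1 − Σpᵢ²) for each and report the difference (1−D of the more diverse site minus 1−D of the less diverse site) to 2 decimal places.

0.01

Station 1: N=9, proportions 0.1111, 0.4444, 0.1111, 0.1111, 0.1111, 0.1111, giving 1−D = 0.7407 (working shown to 4 dp, full precision carried).
Station 2: N=7, proportions 0.1429, 0.1429, 0.4286, 0.1429, 0.1429, giving 1−D = 0.7347.
Difference = |0.7407 − 0.7347| = 0.0060, i.e. 0.01 to 2 decimal places.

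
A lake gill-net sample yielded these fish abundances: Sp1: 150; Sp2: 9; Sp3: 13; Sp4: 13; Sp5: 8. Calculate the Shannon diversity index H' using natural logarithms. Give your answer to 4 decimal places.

Total N = 150+9+13+13+8 = 193, so the proportions are 0.777202, 0.046632, 0.067358, 0.067358, 0.041451 (working shown to 6 dp, full precision carried).
Each pᵢ ln pᵢ term: 0.777202×(-0.252055)=-0.195898, 0.046632×(-3.065466)=-0.142949, 0.067358×(-2.697741)=-0.181713, 0.067358×(-2.697741)=-0.181713, 0.041451×(-3.183249)=-0.131948.
Sum = -0.834221, so H' = 0.8342.

0.8342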